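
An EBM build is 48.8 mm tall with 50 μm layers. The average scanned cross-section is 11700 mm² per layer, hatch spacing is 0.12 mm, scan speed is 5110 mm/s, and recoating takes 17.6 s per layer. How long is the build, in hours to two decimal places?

9.94 hours

Layers = ⌈48.8/0.05⌉ = 976.
Per-layer scan distance: 11700 / 0.12 → 97500 mm.
Scan time per layer = 97500 / 5110 = 19.0802 s.
Per-layer time = 19.0802 + 17.6 = 36.6802 s.
Build time = 976 × 36.6802 = 35799.8752 s = 9.94 hours.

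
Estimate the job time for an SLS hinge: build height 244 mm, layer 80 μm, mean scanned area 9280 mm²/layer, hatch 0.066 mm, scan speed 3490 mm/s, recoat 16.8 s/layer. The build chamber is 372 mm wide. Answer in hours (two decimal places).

Layer count = ceil(244 / 0.08) = 3050.
Hatch length per layer = 9280 / 0.066, so 140606.1 mm.
Laser time per layer: 140606.1 / 3490 → 40.2883 s.
Per-layer time = 40.2883 + 16.8 = 57.0883 s.
3050 layers × 57.0883 s/layer = 174119.315 s, i.e. 48.37 hours.

48.37 hours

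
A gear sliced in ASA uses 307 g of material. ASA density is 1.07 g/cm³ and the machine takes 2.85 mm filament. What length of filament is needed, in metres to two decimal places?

44.98 m

Extruded volume: 307/1.07 = 286.9159 cm³ (286915.9 mm³).
A = π r² = π × 1.425² = 6.3794 mm².
L = V/A = 286915.9/6.3794 = 44975.37 mm → 44.98 m.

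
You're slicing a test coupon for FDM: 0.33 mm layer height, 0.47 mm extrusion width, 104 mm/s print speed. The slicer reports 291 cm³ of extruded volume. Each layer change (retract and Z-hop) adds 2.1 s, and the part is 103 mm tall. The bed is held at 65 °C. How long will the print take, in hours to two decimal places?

Extrusion cross-section = 0.33 × 0.47, so 0.1551 mm².
Path length: 291000 mm³ / 0.1551 mm² → 1876208.9 mm.
Time extruding = 1876208.9 / 104 = 18040.5 s.
Number of layers: 103 / 0.33 → 313 (rounded up).
Non-print overhead = 313 × 2.1, so 657.3 s.
Total = 18040.5 + 657.3 = 18697.8 s = 5.19 hours.

5.19 hours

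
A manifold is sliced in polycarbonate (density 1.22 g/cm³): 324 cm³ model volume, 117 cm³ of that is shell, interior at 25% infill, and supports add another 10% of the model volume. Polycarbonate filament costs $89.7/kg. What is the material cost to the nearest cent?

Volume inside the shell = 324 − 117 = 207 cm³.
Infill volume: 0.25 × 207 → 51.75 cm³.
Support = 0.10 × 324 = 32.4 cm³.
Deposited volume = 117 + 51.75 + 32.4, so 201.15 cm³.
Mass = 201.15 × 1.22 = 245.403 g.
Cost = 245.403 g / 1000 × $89.7/kg = $22.01.

$22.01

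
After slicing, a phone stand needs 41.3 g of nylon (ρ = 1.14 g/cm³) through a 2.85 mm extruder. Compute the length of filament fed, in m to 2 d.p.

5.68 m

Volume = 41.3 g / 1.14 g·cm⁻³ = 36.2281 cm³ = 36228.1 mm³.
A = π r² = π × 1.425² = 6.3794 mm².
Length = 36228.1 / 6.3794 = 5678.92 mm = 5.68 m.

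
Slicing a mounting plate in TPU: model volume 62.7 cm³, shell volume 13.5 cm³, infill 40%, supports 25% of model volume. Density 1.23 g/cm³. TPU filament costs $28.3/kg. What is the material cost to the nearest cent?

Volume inside the shell = 62.7 − 13.5 = 49.2 cm³.
Deposited infill = 0.40 × 49.2 = 19.68 cm³.
Support = 0.25 × 62.7, so 15.675 cm³.
Deposited volume = 13.5 + 19.68 + 15.675, so 48.855 cm³.
Mass = 48.855 × 1.23 = 60.09165 g.
At $28.3/kg: 60.09165/1000 × 28.3 = $1.70.

$1.70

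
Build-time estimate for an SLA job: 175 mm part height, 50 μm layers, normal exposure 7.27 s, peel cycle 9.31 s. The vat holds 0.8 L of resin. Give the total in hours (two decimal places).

Layers = ⌈175/0.05⌉ = 3500.
Cycle time: 7.27 + 9.31 → 16.58 s.
Total = 3500 × 16.58 = 58030 s = 16.12 hours.

16.12 hours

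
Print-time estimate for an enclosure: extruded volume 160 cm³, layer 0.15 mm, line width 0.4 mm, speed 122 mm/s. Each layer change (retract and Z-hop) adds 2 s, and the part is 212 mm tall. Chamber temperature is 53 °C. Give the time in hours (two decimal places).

6.86 hours

Bead cross-section = 0.15 × 0.4 = 0.06 mm².
Path length: 160000 mm³ / 0.06 mm² → 2666666.7 mm.
Print-move time = 2666666.7 / 122, so 21857.9 s.
Layers = ⌈212/0.15⌉ = 1414.
Layer-change overhead = 1414 × 2, so 2828 s.
Total = 21857.9 + 2828 = 24685.9 s = 6.86 hours.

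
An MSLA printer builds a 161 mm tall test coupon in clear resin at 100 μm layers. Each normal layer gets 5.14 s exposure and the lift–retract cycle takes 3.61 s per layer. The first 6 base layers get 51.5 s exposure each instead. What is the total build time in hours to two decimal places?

Layer count = ceil(161 / 0.1) = 1610.
Base layers: 6 × (51.5 + 3.61) → 330.66 s.
Regular layers: 1604 × (5.14 + 3.61) → 14035 s.
Total = 330.66 + 14035 = 14365.66 s = 3.99 hours.

3.99 hours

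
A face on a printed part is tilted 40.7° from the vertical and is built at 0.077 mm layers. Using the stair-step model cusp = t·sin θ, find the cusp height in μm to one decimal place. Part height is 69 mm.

Cusp = layer height × sin(40.7°) = 0.077 × 0.6521 = 0.050212 mm = 50.2 μm.

50.2 μm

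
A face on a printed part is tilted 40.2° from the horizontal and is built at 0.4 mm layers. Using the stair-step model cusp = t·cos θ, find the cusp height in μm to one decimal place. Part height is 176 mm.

h_c = t·cos θ = 0.4 × 0.7638 = 0.30552 mm (305.5 μm).

305.5 μm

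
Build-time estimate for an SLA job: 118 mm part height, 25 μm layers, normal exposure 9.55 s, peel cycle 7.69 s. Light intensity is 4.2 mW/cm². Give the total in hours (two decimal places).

Layer count = ceil(118 / 0.025) = 4720.
Per-layer time = 9.55 + 7.69 = 17.24 s.
Total = 4720 × 17.24 = 81372.8 s = 22.60 hours.

22.60 hours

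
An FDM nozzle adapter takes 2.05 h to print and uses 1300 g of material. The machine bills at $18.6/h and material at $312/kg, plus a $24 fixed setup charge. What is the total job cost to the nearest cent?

Machine cost: 18.6 × 2.05 → $38.13.
Feedstock cost = 312 × 1300/1000 = $405.60.
Adding setup: 38.13 + 405.60 + 24 → $467.73.

$467.73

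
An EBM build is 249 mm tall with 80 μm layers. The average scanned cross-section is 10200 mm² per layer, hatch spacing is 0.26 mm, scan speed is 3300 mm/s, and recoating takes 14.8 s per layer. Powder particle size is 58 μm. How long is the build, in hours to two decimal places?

Layers = ⌈249/0.08⌉ = 3113.
Per-layer scan distance: 10200 / 0.26 → 39230.8 mm.
Per-layer scan time: 39230.8 / 3300 → 11.8881 s.
Layer cycle = 11.8881 + 14.8, so 26.6881 s.
3113 layers × 26.6881 s/layer = 83080.0553 s, i.e. 23.08 hours.

23.08 hours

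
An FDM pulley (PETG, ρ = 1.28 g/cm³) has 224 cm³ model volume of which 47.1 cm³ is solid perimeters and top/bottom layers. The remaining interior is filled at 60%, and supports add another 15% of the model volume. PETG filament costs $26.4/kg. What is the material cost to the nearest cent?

$6.31

Interior volume = 224 − 47.1, so 176.9 cm³.
Infill deposited = 0.60 × 176.9, so 106.14 cm³.
Support = 0.15 × 224, so 33.6 cm³.
Deposited volume = 47.1 + 106.14 + 33.6, so 186.84 cm³.
Mass = 186.84 × 1.28, so 239.1552 g.
At $26.4/kg: 239.1552/1000 × 26.4 = $6.31.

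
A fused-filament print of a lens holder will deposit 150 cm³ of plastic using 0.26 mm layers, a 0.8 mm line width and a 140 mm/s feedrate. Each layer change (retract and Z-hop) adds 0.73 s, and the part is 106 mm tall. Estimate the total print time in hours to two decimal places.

1.51 hours

Bead cross-section = 0.26 × 0.8, so 0.208 mm².
Total extruded path = 150000/0.208 = 721153.8 mm.
Print-move time = 721153.8 / 140 = 5151.1 s.
Layer count = ceil(106 / 0.26) = 408.
Z-hop total = 408 × 0.73, so 297.84 s.
Total = 5151.1 + 297.84 = 5448.94 s = 1.51 hours.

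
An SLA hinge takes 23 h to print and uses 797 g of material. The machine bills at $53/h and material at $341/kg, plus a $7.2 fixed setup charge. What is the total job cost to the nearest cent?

$1497.98

Time charge = 53 × 23 = $1219.00.
Material charge = 341 × 797/1000, so $271.777.
Adding setup: 1219.00 + 271.777 + 7.2 → 1497.977 ≈ $1497.98.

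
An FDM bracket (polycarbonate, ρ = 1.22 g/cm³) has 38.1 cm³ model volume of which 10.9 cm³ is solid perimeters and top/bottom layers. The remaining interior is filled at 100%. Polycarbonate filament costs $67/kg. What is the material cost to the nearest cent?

Infill region = 38.1 − 10.9 = 27.2 cm³.
Infill deposited: 1.00 × 27.2 → 27.2 cm³.
Deposited volume: 10.9 + 27.2 → 38.1 cm³.
Mass = 38.1 × 1.22, so 46.482 g.
At $67/kg: 46.482/1000 × 67 = $3.11.

$3.11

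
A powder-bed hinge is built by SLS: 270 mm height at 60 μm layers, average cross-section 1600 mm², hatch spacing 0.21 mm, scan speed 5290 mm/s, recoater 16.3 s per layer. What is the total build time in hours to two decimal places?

Layer count = ceil(270 / 0.06) = 4500.
Per-layer scan distance = 1600 / 0.21 = 7619 mm.
Per-layer scan time = 7619 / 5290 = 1.4403 s.
Per-layer time = 1.4403 + 16.3 = 17.7403 s.
Build time = 4500 × 17.7403 = 79831.35 s = 22.18 hours.

22.18 hours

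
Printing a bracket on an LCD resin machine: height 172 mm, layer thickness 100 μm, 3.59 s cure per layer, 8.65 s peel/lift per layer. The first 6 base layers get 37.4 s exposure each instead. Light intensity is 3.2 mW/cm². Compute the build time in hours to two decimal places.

Layer count = ceil(172 / 0.1) = 1720.
Base layers = 6 × (37.4 + 8.65), so 276.3 s.
Remaining layers = 1714 × (3.59 + 8.65) = 20979.36 s.
Total = 276.3 + 20979.36 = 21255.66 s = 5.90 hours.

5.90 hours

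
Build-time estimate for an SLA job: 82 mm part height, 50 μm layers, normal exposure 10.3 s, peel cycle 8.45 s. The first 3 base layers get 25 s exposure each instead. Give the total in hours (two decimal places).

Layer count = ceil(82 / 0.05) = 1640.
Bottom layers: 3 × (25 + 8.45) → 100.35 s.
Remaining layers = 1637 × (10.3 + 8.45), so 30693.75 s.
Total = 100.35 + 30693.75 = 30794.1 s = 8.55 hours.

8.55 hours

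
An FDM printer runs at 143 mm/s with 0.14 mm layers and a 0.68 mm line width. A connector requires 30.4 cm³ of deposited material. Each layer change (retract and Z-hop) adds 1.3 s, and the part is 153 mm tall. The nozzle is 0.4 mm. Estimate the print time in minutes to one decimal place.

60.9 minutes

Extrusion cross-section = 0.14 × 0.68 = 0.0952 mm².
Toolpath length = 30.4 cm³ / 0.0952 mm² = 30400 / 0.0952 = 319327.7 mm.
Time extruding = 319327.7 / 143 = 2233.1 s.
Layer count = ceil(153 / 0.14) = 1093.
Layer-change overhead = 1093 × 1.3, so 1420.9 s.
Total = 2233.1 + 1420.9 = 3654 s = 60.9 minutes.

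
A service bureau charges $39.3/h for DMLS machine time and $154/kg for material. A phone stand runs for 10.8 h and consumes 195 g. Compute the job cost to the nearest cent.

Machine cost = 39.3 × 10.8 = $424.44.
Material charge = 154 × 195/1000 = $30.03.
Total = 424.44 + 30.03 = $454.47.

$454.47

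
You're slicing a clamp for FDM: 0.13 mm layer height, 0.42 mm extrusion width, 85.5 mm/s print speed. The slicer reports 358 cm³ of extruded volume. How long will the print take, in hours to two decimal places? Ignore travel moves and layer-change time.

Bead cross-section: 0.13 × 0.42 → 0.0546 mm².
Total extruded path = 358000/0.0546 = 6556776.6 mm.
Extrusion time = 6556776.6 / 85.5, so 76687.4 s.
76687.4 s = 21.30 hours.

21.30 hours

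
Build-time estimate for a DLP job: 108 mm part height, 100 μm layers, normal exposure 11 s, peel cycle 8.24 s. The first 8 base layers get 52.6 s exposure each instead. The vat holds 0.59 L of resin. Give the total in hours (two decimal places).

5.86 hours

Layer count = ceil(108 / 0.1) = 1080.
Base layers = 8 × (52.6 + 8.24), so 486.72 s.
Normal layers: 1072 × (11 + 8.24) → 20625.28 s.
Total = 486.72 + 20625.28 = 21112 s = 5.86 hours.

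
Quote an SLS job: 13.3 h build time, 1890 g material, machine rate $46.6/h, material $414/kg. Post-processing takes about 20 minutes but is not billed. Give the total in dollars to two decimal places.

Machine-time cost = 46.6 × 13.3 = $619.78.
Material charge = 414 × 1890/1000 = $782.46.
Total = 619.78 + 782.46 = $1402.24.

$1402.24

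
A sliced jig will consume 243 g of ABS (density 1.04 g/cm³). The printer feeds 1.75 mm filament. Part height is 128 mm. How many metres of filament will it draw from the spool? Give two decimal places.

97.14 m

Volume = 243 g / 1.04 g·cm⁻³ = 233.6538 cm³ = 233653.8 mm³.
A = π r² = π × 0.875² = 2.4053 mm².
Length = 233653.8 / 2.4053 = 97141.23 mm = 97.14 m.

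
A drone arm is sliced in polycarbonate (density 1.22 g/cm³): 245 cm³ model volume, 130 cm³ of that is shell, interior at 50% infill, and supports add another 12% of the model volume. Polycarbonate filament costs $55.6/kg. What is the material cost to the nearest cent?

$14.71

Interior volume: 245 − 130 → 115 cm³.
Infill deposited: 0.50 × 115 → 57.5 cm³.
Support = 0.12 × 245, so 29.4 cm³.
Total extruded: 130 + 57.5 + 29.4 → 216.9 cm³.
Mass = 216.9 × 1.22, so 264.618 g.
At $55.6/kg: 264.618/1000 × 55.6 = $14.71.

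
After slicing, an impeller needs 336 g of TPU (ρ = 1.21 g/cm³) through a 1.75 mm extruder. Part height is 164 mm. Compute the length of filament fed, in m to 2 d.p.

115.45 m

Volume = 336 g / 1.21 g·cm⁻³ = 277.686 cm³ = 277686 mm³.
Filament cross-section = π × (1.75/2)² = 2.4053 mm².
Length = 277686 / 2.4053 = 115447.55 mm = 115.45 m.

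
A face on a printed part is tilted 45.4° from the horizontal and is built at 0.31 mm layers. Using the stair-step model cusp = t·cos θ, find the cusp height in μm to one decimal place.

cos(45.4°) = 0.7022, so cusp = 0.31 × 0.7022 = 0.217682 mm → 217.7 μm.

217.7 μm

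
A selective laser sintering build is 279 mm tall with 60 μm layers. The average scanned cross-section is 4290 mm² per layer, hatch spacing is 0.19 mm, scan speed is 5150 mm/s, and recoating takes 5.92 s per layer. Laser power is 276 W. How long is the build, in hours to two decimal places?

Number of layers: 279 / 0.06 → 4650 (rounded up).
Scan path per layer = 4290 / 0.19 = 22578.9 mm.
Per-layer scan time: 22578.9 / 5150 → 4.3843 s.
Per-layer time = 4.3843 + 5.92 = 10.3043 s.
Total: 4650 × 10.3043 s = 47914.995 s → 13.31 hours.

13.31 hours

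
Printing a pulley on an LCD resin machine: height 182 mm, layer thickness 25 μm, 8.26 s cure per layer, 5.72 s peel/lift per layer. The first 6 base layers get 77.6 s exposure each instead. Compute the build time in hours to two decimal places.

Number of layers: 182 / 0.025 → 7280 (rounded up).
Burn-in layers = 6 × (77.6 + 5.72), so 499.92 s.
Remaining layers = 7274 × (8.26 + 5.72), so 101690.52 s.
Sum: 499.92 + 101690.52 = 102190.44 s → 28.39 hours.

28.39 hours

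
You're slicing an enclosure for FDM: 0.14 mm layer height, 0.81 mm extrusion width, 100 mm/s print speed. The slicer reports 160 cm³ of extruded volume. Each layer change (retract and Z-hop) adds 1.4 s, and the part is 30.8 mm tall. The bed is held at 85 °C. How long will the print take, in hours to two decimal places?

Line area = 0.14 × 0.81 = 0.1134 mm².
Path length: 160000 mm³ / 0.1134 mm² → 1410934.7 mm.
Print-move time: 1410934.7 / 100 → 14109.3 s.
Layer count = ceil(30.8 / 0.14) = 220.
Layer-change overhead = 220 × 1.4, so 308 s.
Total = 14109.3 + 308 = 14417.3 s = 4.00 hours.

4.00 hours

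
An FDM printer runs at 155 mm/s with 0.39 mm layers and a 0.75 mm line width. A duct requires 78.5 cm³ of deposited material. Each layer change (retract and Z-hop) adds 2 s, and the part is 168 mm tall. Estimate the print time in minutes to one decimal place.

Extrusion cross-section = 0.39 × 0.75, so 0.2925 mm².
Toolpath length = 78.5 cm³ / 0.2925 mm² = 78500 / 0.2925 = 268376.1 mm.
Extrusion time = 268376.1 / 155 = 1731.5 s.
Number of layers: 168 / 0.39 → 431 (rounded up).
Layer-change overhead = 431 × 2, so 862 s.
Altogether 1731.5 + 862 = 2593.5 s, i.e. 43.2 minutes.

43.2 minutes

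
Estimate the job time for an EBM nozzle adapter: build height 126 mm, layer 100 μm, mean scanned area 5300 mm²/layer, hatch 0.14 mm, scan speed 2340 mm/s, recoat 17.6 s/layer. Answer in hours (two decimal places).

11.82 hours

Layer count = ceil(126 / 0.1) = 1260.
Hatch length per layer: 5300 / 0.14 → 37857.1 mm.
Per-layer scan time = 37857.1 / 2340 = 16.1782 s.
Per-layer time = 16.1782 + 17.6, so 33.7782 s.
Build time = 1260 × 33.7782 = 42560.532 s = 11.82 hours.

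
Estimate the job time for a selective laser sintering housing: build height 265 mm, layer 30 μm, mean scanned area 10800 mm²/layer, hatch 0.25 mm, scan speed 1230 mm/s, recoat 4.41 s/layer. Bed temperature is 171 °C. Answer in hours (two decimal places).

Layer count = ceil(265 / 0.03) = 8834.
Scan path per layer: 10800 / 0.25 → 43200 mm.
Scan time per layer = 43200 / 1230 = 35.122 s.
Per-layer time = 35.122 + 4.41, so 39.532 s.
Total: 8834 × 39.532 s = 349225.688 s → 97.01 hours.

97.01 hours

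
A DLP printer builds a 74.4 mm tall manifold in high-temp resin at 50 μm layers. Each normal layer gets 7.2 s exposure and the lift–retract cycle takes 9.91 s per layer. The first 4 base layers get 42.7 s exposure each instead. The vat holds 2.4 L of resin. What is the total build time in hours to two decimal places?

Layer count = ceil(74.4 / 0.05) = 1488.
Burn-in layers = 4 × (42.7 + 9.91) = 210.44 s.
Regular layers = 1484 × (7.2 + 9.91), so 25391.24 s.
Total = 210.44 + 25391.24 = 25601.68 s = 7.11 hours.

7.11 hours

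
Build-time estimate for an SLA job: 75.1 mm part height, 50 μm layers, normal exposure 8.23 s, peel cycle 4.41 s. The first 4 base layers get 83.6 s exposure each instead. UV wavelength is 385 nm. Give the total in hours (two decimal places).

Number of layers: 75.1 / 0.05 → 1502 (rounded up).
Burn-in layers: 4 × (83.6 + 4.41) → 352.04 s.
Remaining layers = 1498 × (8.23 + 4.41) = 18934.72 s.
Total = 352.04 + 18934.72 = 19286.76 s = 5.36 hours.

5.36 hours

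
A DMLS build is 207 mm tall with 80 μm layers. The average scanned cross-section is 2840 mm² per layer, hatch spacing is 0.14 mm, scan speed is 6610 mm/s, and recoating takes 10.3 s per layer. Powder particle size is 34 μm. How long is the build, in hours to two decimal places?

Number of layers: 207 / 0.08 → 2588 (rounded up).
Scan path per layer = 2840 / 0.14 = 20285.7 mm.
Laser time per layer = 20285.7 / 6610 = 3.0689 s.
Per-layer time = 3.0689 + 10.3 = 13.3689 s.
2588 layers × 13.3689 s/layer = 34598.7132 s, i.e. 9.61 hours.

9.61 hours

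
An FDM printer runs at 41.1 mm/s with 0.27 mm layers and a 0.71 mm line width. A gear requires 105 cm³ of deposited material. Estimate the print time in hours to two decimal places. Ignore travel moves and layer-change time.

Line area: 0.27 × 0.71 → 0.1917 mm².
Total extruded path = 105000/0.1917 = 547730.8 mm.
Time extruding: 547730.8 / 41.1 → 13326.8 s.
In the requested units: 13326.8 s = 3.70 hours.

3.70 hours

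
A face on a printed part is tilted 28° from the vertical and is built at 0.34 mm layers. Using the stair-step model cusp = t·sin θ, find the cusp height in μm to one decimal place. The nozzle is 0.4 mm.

159.6 μm

Cusp = layer height × sin(28°) = 0.34 × 0.4695 = 0.15963 mm = 159.6 μm.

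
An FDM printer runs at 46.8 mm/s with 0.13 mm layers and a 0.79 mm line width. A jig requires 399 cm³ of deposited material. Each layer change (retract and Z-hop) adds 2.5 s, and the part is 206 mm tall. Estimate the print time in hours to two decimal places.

Line area = 0.13 × 0.79, so 0.1027 mm².
Total extruded path = 399000/0.1027 = 3885102.2 mm.
Time extruding: 3885102.2 / 46.8 → 83015 s.
Number of layers: 206 / 0.13 → 1585 (rounded up).
Layer-change overhead = 1585 × 2.5 = 3962.5 s.
Total = 83015 + 3962.5 = 86977.5 s = 24.16 hours.

24.16 hours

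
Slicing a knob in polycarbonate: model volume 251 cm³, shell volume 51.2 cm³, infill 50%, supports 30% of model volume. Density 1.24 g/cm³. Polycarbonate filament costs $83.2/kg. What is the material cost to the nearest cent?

$23.36

Interior volume: 251 − 51.2 → 199.8 cm³.
Infill volume = 0.50 × 199.8, so 99.9 cm³.
Support: 0.30 × 251 → 75.3 cm³.
Total printed volume = 51.2 + 99.9 + 75.3 = 226.4 cm³.
Mass: 226.4 × 1.24 → 280.736 g.
At $83.2/kg: 280.736/1000 × 83.2 = $23.36.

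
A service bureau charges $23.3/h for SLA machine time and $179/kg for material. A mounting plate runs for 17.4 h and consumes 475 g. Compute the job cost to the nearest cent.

Machine-time cost = 23.3 × 17.4 = $405.42.
Material cost = 179 × 475/1000 = $85.025.
Job cost: 405.42 + 85.025 = 490.445 ≈ $490.45.

$490.45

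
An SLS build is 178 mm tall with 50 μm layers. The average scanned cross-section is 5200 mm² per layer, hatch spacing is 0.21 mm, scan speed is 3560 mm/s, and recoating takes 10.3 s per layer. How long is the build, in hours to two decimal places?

17.06 hours

Layers = ⌈178/0.05⌉ = 3560.
Hatch length per layer = 5200 / 0.21 = 24761.9 mm.
Per-layer scan time: 24761.9 / 3560 → 6.9556 s.
Time per layer: 6.9556 + 10.3 → 17.2556 s.
3560 layers × 17.2556 s/layer = 61429.936 s, i.e. 17.06 hours.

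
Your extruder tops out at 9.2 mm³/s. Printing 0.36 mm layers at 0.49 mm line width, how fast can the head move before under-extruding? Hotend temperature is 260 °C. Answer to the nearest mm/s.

A: 0.36 × 0.49 → 0.1764 mm².
v_max = Q/A = 9.2/0.1764 = 52.15 mm/s → 52 mm/s.

52 mm/s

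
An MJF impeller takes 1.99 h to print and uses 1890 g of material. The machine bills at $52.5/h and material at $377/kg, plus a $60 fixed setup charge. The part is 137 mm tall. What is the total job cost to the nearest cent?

Time charge = 52.5 × 1.99, so $104.475.
Material cost = 377 × 1890/1000, so $712.53.
Total = 104.475 + 712.53 + 60 = 877.005 ≈ $877.01.

$877.01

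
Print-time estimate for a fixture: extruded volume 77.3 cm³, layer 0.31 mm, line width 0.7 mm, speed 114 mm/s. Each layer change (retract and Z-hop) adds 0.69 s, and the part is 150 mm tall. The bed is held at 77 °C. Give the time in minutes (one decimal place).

57.6 minutes

Bead cross-section = 0.31 × 0.7, so 0.217 mm².
Toolpath length = 77.3 cm³ / 0.217 mm² = 77300 / 0.217 = 356221.2 mm.
Print-move time: 356221.2 / 114 → 3124.7 s.
Number of layers: 150 / 0.31 → 484 (rounded up).
Layer-change overhead = 484 × 0.69, so 333.96 s.
Total = 3124.7 + 333.96 = 3458.66 s = 57.6 minutes.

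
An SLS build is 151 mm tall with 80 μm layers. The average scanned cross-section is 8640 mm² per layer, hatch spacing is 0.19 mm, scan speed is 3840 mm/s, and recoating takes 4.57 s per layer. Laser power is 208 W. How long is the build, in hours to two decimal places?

8.61 hours

Layers = ⌈151/0.08⌉ = 1888.
Scan path per layer = 8640 / 0.19, so 45473.7 mm.
Laser time per layer = 45473.7 / 3840, so 11.8421 s.
Time per layer: 11.8421 + 4.57 → 16.4121 s.
Build time = 1888 × 16.4121 = 30986.0448 s = 8.61 hours.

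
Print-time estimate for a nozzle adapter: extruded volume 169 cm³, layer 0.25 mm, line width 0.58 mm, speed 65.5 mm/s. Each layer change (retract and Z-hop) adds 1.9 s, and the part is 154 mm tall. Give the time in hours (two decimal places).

5.27 hours

Line area: 0.25 × 0.58 → 0.145 mm².
Total extruded path = 169000/0.145 = 1165517.2 mm.
Extrusion time = 1165517.2 / 65.5, so 17794.2 s.
Number of layers: 154 / 0.25 → 616 (rounded up).
Z-hop total = 616 × 1.9 = 1170.4 s.
Total = 17794.2 + 1170.4 = 18964.6 s = 5.27 hours.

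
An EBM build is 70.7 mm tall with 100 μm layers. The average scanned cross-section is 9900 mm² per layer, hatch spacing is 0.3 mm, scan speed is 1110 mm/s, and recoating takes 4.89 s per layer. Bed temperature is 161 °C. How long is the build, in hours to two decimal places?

6.80 hours

Layers = ⌈70.7/0.1⌉ = 707.
Hatch length per layer: 9900 / 0.3 → 33000 mm.
Beam time per layer: 33000 / 1110 → 29.7297 s.
Time per layer = 29.7297 + 4.89 = 34.6197 s.
Total: 707 × 34.6197 s = 24476.1279 s → 6.80 hours.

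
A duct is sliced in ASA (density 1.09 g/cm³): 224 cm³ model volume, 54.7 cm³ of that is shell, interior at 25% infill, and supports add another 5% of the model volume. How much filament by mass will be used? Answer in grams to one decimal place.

Interior volume = 224 − 54.7, so 169.3 cm³.
Infill volume = 0.25 × 169.3, so 42.325 cm³.
Support = 0.05 × 224, so 11.2 cm³.
Total printed volume = 54.7 + 42.325 + 11.2 = 108.225 cm³.
Mass: 108.225 × 1.09 → 117.96525 g.

118.0 g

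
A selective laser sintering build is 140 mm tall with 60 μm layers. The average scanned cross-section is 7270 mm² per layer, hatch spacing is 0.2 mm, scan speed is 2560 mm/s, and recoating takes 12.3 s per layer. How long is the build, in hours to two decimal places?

Layer count = ceil(140 / 0.06) = 2334.
Scan path per layer: 7270 / 0.2 → 36350 mm.
Laser time per layer = 36350 / 2560 = 14.1992 s.
Time per layer = 14.1992 + 12.3 = 26.4992 s.
2334 layers × 26.4992 s/layer = 61849.1328 s, i.e. 17.18 hours.

17.18 hours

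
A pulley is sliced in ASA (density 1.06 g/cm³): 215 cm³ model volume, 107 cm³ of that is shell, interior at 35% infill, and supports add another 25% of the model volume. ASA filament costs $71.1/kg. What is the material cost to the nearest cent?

Volume inside the shell: 215 − 107 → 108 cm³.
Infill deposited: 0.35 × 108 → 37.8 cm³.
Support = 0.25 × 215 = 53.75 cm³.
Total extruded: 107 + 37.8 + 53.75 → 198.55 cm³.
Mass = 198.55 × 1.06, so 210.463 g.
Cost = 210.463 g / 1000 × $71.1/kg = $14.96.

$14.96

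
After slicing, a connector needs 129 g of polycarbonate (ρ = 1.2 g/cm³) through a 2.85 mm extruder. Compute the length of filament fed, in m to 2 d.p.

16.85 m

Volume = 129 g / 1.2 g·cm⁻³ = 107.5 cm³ = 107500 mm³.
Cross-section of 2.85 mm filament: π·(2.85/2)² = 6.3794 mm².
Length = 107500 / 6.3794 = 16851.11 mm = 16.85 m.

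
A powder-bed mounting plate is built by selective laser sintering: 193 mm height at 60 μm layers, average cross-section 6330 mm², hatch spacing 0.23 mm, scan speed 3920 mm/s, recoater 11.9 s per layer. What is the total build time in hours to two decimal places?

Layer count = ceil(193 / 0.06) = 3217.
Per-layer scan distance: 6330 / 0.23 → 27521.7 mm.
Per-layer scan time: 27521.7 / 3920 → 7.0208 s.
Layer cycle: 7.0208 + 11.9 → 18.9208 s.
3217 layers × 18.9208 s/layer = 60868.2136 s, i.e. 16.91 hours.

16.91 hours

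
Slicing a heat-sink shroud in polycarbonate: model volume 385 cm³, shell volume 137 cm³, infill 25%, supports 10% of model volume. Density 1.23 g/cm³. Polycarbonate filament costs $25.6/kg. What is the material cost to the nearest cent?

$7.48

Interior volume = 385 − 137 = 248 cm³.
Deposited infill: 0.25 × 248 → 62 cm³.
Support: 0.10 × 385 → 38.5 cm³.
Total extruded = 137 + 62 + 38.5 = 237.5 cm³.
Mass: 237.5 × 1.23 → 292.125 g.
At $25.6/kg: 292.125/1000 × 25.6 = $7.48.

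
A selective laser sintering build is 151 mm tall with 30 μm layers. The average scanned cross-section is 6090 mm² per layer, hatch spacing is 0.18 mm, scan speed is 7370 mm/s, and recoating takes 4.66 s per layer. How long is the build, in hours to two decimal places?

12.94 hours

Layer count = ceil(151 / 0.03) = 5034.
Hatch length per layer = 6090 / 0.18 = 33833.3 mm.
Scan time per layer = 33833.3 / 7370, so 4.5907 s.
Time per layer = 4.5907 + 4.66, so 9.2507 s.
Total: 5034 × 9.2507 s = 46568.0238 s → 12.94 hours.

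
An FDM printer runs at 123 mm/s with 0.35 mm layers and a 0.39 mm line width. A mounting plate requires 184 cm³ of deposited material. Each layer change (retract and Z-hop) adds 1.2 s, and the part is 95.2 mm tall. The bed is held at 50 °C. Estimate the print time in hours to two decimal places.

3.13 hours

Extrusion cross-section: 0.35 × 0.39 → 0.1365 mm².
Path length: 184000 mm³ / 0.1365 mm² → 1347985.3 mm.
Extrusion time = 1347985.3 / 123 = 10959.2 s.
Number of layers: 95.2 / 0.35 → 272 (rounded up).
Z-hop total: 272 × 1.2 → 326.4 s.
Altogether 10959.2 + 326.4 = 11285.6 s, i.e. 3.13 hours.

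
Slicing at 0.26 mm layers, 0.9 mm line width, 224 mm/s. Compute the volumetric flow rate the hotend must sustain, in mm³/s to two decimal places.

Bead cross-section: 0.26 × 0.9 → 0.234 mm².
Volumetric flow = 224 × 0.234 = 52.42 mm³/s.

52.42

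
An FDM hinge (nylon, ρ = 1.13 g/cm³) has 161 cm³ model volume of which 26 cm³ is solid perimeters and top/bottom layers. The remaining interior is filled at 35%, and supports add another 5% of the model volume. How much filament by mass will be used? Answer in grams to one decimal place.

91.9 g

Infill region: 161 − 26 → 135 cm³.
Infill volume: 0.35 × 135 → 47.25 cm³.
Support = 0.05 × 161 = 8.05 cm³.
Total printed volume = 26 + 47.25 + 8.05 = 81.3 cm³.
Mass = 81.3 × 1.13, so 91.869 g.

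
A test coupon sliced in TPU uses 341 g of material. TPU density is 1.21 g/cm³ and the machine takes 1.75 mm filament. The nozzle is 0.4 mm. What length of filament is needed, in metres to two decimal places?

117.17 m

Volume = 341 g / 1.21 g·cm⁻³ = 281.8182 cm³ = 281818.2 mm³.
Cross-section of 1.75 mm filament: π·(1.75/2)² = 2.4053 mm².
L = V/A = 281818.2/2.4053 = 117165.51 mm → 117.17 m.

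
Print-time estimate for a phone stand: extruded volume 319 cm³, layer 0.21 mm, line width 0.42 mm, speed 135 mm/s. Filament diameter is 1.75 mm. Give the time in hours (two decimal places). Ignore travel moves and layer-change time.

7.44 hours

Line area = 0.21 × 0.42 = 0.0882 mm².
Path length: 319000 mm³ / 0.0882 mm² → 3616780 mm.
Time extruding: 3616780 / 135 → 26791 s.
In the requested units: 26791 s = 7.44 hours.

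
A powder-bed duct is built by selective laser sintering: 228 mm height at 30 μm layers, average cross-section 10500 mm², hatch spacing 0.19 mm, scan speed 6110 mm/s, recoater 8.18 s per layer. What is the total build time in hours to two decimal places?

36.36 hours

Layer count = ceil(228 / 0.03) = 7600.
Per-layer scan distance: 10500 / 0.19 → 55263.2 mm.
Laser time per layer: 55263.2 / 6110 → 9.0447 s.
Per-layer time = 9.0447 + 8.18, so 17.2247 s.
Build time = 7600 × 17.2247 = 130907.72 s = 36.36 hours.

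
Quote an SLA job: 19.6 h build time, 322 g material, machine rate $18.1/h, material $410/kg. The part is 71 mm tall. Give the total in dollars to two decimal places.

Machine-time cost = 18.1 × 19.6, so $354.76.
Material charge: 410 × 322/1000 → $132.02.
Job cost: 354.76 + 132.02 = $486.78.

$486.78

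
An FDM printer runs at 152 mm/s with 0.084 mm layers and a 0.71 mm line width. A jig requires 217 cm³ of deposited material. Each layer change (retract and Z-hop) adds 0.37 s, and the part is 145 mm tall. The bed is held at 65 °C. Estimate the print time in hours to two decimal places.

Line area: 0.084 × 0.71 → 0.05964 mm².
Path length: 217000 mm³ / 0.05964 mm² → 3638497.7 mm.
Time extruding: 3638497.7 / 152 → 23937.5 s.
Layer count = ceil(145 / 0.084) = 1727.
Layer-change overhead = 1727 × 0.37, so 638.99 s.
Altogether 23937.5 + 638.99 = 24576.49 s, i.e. 6.83 hours.

6.83 hours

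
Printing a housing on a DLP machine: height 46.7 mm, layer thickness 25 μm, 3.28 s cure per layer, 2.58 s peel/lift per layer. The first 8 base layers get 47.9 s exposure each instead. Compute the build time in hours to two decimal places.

3.14 hours

Number of layers: 46.7 / 0.025 → 1868 (rounded up).
Bottom layers = 8 × (47.9 + 2.58) = 403.84 s.
Regular layers: 1860 × (3.28 + 2.58) → 10899.6 s.
Total = 403.84 + 10899.6 = 11303.44 s = 3.14 hours.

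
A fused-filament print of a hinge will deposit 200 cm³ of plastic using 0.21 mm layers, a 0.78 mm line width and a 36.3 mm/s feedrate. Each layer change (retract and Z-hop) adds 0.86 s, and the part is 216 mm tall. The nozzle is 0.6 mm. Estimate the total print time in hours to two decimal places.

9.59 hours

Extrusion cross-section = 0.21 × 0.78 = 0.1638 mm².
Total extruded path = 200000/0.1638 = 1221001.2 mm.
Print-move time = 1221001.2 / 36.3, so 33636.4 s.
Number of layers: 216 / 0.21 → 1029 (rounded up).
Z-hop total = 1029 × 0.86, so 884.94 s.
Total = 33636.4 + 884.94 = 34521.34 s = 9.59 hours.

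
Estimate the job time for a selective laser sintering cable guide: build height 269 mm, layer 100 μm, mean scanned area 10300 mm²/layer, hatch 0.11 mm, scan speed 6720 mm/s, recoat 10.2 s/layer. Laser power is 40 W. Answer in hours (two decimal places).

Layer count = ceil(269 / 0.1) = 2690.
Per-layer scan distance = 10300 / 0.11, so 93636.4 mm.
Scan time per layer = 93636.4 / 6720, so 13.934 s.
Layer cycle = 13.934 + 10.2 = 24.134 s.
2690 layers × 24.134 s/layer = 64920.46 s, i.e. 18.03 hours.

18.03 hours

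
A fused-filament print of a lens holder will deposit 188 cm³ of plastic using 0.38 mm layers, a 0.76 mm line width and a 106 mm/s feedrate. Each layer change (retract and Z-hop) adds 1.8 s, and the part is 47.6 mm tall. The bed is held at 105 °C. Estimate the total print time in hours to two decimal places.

Bead cross-section: 0.38 × 0.76 → 0.2888 mm².
Path length: 188000 mm³ / 0.2888 mm² → 650969.5 mm.
Time extruding: 650969.5 / 106 → 6141.2 s.
Layers = ⌈47.6/0.38⌉ = 126.
Non-print overhead: 126 × 1.8 → 226.8 s.
Total = 6141.2 + 226.8 = 6368 s = 1.77 hours.

1.77 hours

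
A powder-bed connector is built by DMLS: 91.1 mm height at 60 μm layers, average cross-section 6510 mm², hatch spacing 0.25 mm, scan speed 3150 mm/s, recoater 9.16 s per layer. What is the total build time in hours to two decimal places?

Layers = ⌈91.1/0.06⌉ = 1519.
Per-layer scan distance = 6510 / 0.25 = 26040 mm.
Per-layer scan time = 26040 / 3150 = 8.2667 s.
Layer cycle = 8.2667 + 9.16, so 17.4267 s.
Build time = 1519 × 17.4267 = 26471.1573 s = 7.35 hours.

7.35 hours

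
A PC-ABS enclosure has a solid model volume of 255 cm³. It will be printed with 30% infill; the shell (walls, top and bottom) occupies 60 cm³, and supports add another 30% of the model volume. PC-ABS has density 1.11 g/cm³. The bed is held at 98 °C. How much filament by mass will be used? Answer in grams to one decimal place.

Infill region = 255 − 60, so 195 cm³.
Deposited infill = 0.30 × 195, so 58.5 cm³.
Support = 0.30 × 255 = 76.5 cm³.
Deposited volume = 60 + 58.5 + 76.5 = 195 cm³.
Mass = 195 × 1.11 = 216.45 g.

216.5 g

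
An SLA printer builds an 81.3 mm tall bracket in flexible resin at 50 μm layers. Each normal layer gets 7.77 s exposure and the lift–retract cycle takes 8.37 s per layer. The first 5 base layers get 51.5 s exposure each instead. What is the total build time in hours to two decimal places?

Layers = ⌈81.3/0.05⌉ = 1626.
Bottom layers: 5 × (51.5 + 8.37) → 299.35 s.
Regular layers = 1621 × (7.77 + 8.37), so 26162.94 s.
Sum: 299.35 + 26162.94 = 26462.29 s → 7.35 hours.

7.35 hours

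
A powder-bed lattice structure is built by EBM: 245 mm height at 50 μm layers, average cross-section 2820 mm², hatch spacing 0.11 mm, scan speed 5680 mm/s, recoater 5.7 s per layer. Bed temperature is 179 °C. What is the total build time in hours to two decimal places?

13.90 hours

Number of layers: 245 / 0.05 → 4900 (rounded up).
Scan path per layer: 2820 / 0.11 → 25636.4 mm.
Beam time per layer: 25636.4 / 5680 → 4.5135 s.
Layer cycle = 4.5135 + 5.7 = 10.2135 s.
Total: 4900 × 10.2135 s = 50046.15 s → 13.90 hours.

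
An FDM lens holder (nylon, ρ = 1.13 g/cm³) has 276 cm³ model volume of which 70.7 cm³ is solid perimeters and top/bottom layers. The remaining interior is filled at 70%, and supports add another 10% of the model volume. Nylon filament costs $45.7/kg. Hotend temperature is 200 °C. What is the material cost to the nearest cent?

Interior volume = 276 − 70.7 = 205.3 cm³.
Infill deposited: 0.70 × 205.3 → 143.71 cm³.
Support = 0.10 × 276 = 27.6 cm³.
Total extruded: 70.7 + 143.71 + 27.6 → 242.01 cm³.
Mass = 242.01 × 1.13 = 273.4713 g.
At $45.7/kg: 273.4713/1000 × 45.7 = $12.50.

$12.50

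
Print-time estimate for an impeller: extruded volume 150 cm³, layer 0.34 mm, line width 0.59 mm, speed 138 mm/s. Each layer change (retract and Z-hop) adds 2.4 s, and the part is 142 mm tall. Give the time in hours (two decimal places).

1.78 hours

Bead cross-section: 0.34 × 0.59 → 0.2006 mm².
Total extruded path = 150000/0.2006 = 747756.7 mm.
Extrusion time = 747756.7 / 138 = 5418.5 s.
Number of layers: 142 / 0.34 → 418 (rounded up).
Layer-change overhead = 418 × 2.4 = 1003.2 s.
Total = 5418.5 + 1003.2 = 6421.7 s = 1.78 hours.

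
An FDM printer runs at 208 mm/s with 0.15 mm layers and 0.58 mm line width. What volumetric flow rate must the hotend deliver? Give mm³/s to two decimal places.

18.10

Bead cross-section: 0.15 × 0.58 → 0.087 mm².
Q = v·A = 208 × 0.087 = 18.10 mm³/s.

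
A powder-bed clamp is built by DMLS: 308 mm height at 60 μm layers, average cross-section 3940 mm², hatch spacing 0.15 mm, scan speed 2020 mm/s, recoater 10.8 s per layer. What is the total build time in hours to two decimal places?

33.95 hours

Layer count = ceil(308 / 0.06) = 5134.
Scan path per layer = 3940 / 0.15, so 26266.7 mm.
Scan time per layer: 26266.7 / 2020 → 13.0033 s.
Layer cycle = 13.0033 + 10.8, so 23.8033 s.
Total: 5134 × 23.8033 s = 122206.1422 s → 33.95 hours.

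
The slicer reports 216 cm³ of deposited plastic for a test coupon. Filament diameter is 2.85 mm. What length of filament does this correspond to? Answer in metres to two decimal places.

33.86 m

Filament cross-section = π × (2.85/2)² = 6.3794 mm².
L = 216000 mm³ / 6.3794 mm² = 33858.98 mm, i.e. 33.86 m.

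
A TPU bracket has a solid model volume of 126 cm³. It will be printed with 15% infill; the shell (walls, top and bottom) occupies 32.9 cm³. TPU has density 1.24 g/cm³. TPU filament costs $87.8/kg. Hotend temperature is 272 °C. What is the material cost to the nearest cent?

$5.10

Infill region: 126 − 32.9 → 93.1 cm³.
Infill volume = 0.15 × 93.1, so 13.965 cm³.
Deposited volume: 32.9 + 13.965 → 46.865 cm³.
Mass = 46.865 × 1.24 = 58.1126 g.
Cost = 58.1126 g / 1000 × $87.8/kg = $5.10.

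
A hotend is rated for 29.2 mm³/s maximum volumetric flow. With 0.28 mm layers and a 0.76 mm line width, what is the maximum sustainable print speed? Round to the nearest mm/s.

Bead cross-section: 0.28 × 0.76 → 0.2128 mm².
v_max = Q/A = 29.2/0.2128 = 137.22 mm/s → 137 mm/s.

137 mm/s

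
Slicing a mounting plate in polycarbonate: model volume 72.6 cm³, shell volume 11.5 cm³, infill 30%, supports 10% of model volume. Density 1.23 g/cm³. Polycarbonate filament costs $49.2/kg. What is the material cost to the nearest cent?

Volume inside the shell: 72.6 − 11.5 → 61.1 cm³.
Infill volume = 0.30 × 61.1 = 18.33 cm³.
Support: 0.10 × 72.6 → 7.26 cm³.
Total extruded: 11.5 + 18.33 + 7.26 → 37.09 cm³.
Mass = 37.09 × 1.23 = 45.6207 g.
At $49.2/kg: 45.6207/1000 × 49.2 = $2.24.

$2.24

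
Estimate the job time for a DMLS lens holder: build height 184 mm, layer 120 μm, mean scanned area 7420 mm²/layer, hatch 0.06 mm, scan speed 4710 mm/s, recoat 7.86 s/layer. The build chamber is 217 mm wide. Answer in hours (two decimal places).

14.54 hours

Layer count = ceil(184 / 0.12) = 1534.
Scan path per layer = 7420 / 0.06, so 123666.7 mm.
Per-layer scan time = 123666.7 / 4710 = 26.2562 s.
Per-layer time: 26.2562 + 7.86 → 34.1162 s.
Total: 1534 × 34.1162 s = 52334.2508 s → 14.54 hours.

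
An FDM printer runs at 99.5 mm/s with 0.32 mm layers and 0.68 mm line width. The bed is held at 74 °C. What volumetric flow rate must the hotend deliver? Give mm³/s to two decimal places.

Bead cross-section = 0.32 × 0.68, so 0.2176 mm².
Q = v·A = 99.5 × 0.2176 = 21.65 mm³/s.

21.65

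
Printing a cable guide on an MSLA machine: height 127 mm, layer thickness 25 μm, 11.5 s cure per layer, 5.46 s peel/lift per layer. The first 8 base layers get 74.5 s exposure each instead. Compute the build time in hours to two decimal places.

24.07 hours

Layers = ⌈127/0.025⌉ = 5080.
Burn-in layers: 8 × (74.5 + 5.46) → 639.68 s.
Regular layers = 5072 × (11.5 + 5.46) = 86021.12 s.
Sum: 639.68 + 86021.12 = 86660.8 s → 24.07 hours.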